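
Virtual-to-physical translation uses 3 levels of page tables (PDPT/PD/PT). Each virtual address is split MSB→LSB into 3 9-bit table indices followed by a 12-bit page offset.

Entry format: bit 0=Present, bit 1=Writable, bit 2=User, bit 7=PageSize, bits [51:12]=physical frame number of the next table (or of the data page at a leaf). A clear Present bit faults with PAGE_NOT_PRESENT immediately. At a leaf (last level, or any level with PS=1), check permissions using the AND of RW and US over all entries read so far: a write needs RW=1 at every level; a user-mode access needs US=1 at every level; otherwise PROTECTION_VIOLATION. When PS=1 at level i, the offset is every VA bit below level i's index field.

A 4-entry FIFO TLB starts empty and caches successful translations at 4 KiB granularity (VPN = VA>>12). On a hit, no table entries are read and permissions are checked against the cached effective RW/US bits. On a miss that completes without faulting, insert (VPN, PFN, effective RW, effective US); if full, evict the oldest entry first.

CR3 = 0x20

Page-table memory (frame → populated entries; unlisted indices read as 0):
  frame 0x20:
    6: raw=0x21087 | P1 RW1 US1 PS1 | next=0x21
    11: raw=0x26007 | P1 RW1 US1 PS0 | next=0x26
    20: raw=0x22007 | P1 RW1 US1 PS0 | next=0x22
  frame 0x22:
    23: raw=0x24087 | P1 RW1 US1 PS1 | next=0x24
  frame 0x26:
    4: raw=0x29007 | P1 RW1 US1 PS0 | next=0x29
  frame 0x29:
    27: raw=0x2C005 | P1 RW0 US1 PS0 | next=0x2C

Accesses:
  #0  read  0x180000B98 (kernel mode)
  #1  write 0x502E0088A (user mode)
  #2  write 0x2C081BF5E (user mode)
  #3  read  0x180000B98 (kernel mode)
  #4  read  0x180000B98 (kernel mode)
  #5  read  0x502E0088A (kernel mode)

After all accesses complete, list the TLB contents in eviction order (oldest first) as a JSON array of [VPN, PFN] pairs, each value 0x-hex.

Trace:
#0 VA=0x180000B98 (r,kernel):
  L0: frame=0x20 idx=6 entry=0x21087 [P=1 RW=1 US=1 PS=1]
  → PA=0x21B98 (huge @L0)  (1 entries read)
#1 VA=0x502E0088A (w,user):
  L0: frame=0x20 idx=20 entry=0x22007 [P=1 RW=1 US=1 PS=0]
  L1: frame=0x22 idx=23 entry=0x24087 [P=1 RW=1 US=1 PS=1]
  → PA=0x2488A (huge @L1)  (2 entries read)
#2 VA=0x2C081BF5E (w,user):
  L0: frame=0x20 idx=11 entry=0x26007 [P=1 RW=1 US=1 PS=0]
  L1: frame=0x26 idx=4 entry=0x29007 [P=1 RW=1 US=1 PS=0]
  L2: frame=0x29 idx=27 entry=0x2C005 [P=1 RW=0 US=1 PS=0]
  → PROTECTION_VIOLATION  (3 entries read)
#3 VA=0x180000B98 (r,kernel):
  TLB hit vpn=0x180000 → PA=0x21B98
#4 VA=0x180000B98 (r,kernel):
  TLB hit vpn=0x180000 → PA=0x21B98
#5 VA=0x502E0088A (r,kernel):
  TLB hit vpn=0x502E00 → PA=0x2488A

TLB: [["0x180000", "0x21"], ["0x502E00", "0x24"]]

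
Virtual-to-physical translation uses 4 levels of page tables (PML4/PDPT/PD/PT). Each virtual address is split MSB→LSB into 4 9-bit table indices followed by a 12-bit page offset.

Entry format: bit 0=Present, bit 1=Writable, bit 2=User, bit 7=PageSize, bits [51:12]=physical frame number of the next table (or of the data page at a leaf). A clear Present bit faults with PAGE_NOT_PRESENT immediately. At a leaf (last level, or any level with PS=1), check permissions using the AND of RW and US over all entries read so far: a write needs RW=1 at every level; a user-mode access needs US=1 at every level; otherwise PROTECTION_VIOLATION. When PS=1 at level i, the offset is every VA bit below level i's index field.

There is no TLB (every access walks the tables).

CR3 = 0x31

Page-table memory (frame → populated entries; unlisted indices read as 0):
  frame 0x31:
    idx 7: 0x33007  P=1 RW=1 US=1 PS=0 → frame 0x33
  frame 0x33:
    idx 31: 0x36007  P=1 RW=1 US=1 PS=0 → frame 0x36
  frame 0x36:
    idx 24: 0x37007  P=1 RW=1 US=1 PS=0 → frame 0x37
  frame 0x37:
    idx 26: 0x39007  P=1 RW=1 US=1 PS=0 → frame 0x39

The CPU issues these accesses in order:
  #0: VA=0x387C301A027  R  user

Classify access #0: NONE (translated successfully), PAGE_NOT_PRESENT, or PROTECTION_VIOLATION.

Per-access translation:
#0 VA=0x387C301A027 (r,user):
  lvl0: tbl 0x31, slot 7 ⇒ 0x33007 (P1/RW1/US1/PS0)
  lvl1: tbl 0x33, slot 31 ⇒ 0x36007 (P1/RW1/US1/PS0)
  lvl2: tbl 0x36, slot 24 ⇒ 0x37007 (P1/RW1/US1/PS0)
  lvl3: tbl 0x37, slot 26 ⇒ 0x39007 (P1/RW1/US1/PS0)
  ✓ 0x39027  — 4 lookups

Access #0 fault: NONE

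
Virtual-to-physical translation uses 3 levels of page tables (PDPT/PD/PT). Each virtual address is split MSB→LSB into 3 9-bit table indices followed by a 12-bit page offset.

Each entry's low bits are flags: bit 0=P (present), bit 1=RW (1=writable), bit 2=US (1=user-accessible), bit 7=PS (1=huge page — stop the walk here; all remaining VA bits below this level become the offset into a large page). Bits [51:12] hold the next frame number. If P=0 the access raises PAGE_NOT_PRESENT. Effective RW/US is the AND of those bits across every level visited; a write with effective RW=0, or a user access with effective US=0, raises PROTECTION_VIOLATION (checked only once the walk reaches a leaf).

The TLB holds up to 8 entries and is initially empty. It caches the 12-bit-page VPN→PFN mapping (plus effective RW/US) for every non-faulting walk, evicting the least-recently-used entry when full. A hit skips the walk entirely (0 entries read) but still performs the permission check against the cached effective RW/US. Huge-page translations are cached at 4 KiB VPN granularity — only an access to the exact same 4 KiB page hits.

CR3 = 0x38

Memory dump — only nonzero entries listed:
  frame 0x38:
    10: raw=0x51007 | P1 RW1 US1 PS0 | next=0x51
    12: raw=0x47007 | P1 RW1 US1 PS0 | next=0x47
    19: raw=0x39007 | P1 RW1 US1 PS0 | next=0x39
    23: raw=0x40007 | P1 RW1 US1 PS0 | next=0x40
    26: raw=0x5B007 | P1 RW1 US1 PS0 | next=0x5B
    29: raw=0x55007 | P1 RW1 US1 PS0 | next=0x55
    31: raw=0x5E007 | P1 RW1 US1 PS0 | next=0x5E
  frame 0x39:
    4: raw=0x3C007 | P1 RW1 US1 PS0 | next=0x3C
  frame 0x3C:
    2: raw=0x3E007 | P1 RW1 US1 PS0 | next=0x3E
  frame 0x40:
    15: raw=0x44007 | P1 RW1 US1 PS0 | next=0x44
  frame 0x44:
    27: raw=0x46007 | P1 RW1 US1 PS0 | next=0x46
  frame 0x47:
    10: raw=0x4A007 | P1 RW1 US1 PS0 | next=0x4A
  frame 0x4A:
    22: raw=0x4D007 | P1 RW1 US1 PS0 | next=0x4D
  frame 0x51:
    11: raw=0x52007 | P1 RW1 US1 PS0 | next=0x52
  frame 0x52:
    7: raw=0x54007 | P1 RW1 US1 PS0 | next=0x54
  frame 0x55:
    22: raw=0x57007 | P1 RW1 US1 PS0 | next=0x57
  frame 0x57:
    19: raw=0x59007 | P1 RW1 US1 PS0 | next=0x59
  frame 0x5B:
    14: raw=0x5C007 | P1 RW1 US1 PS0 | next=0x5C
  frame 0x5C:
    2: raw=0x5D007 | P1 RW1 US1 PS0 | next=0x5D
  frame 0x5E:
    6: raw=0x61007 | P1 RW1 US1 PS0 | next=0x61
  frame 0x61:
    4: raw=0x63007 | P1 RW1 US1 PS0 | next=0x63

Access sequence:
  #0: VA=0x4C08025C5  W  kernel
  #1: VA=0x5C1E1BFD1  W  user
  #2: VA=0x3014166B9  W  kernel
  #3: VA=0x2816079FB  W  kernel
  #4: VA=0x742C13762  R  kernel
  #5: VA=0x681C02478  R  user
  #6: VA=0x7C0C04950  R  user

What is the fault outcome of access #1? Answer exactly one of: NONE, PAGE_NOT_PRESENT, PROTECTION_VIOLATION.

Walk each access:
#0 VA=0x4C08025C5 (w,kernel):
  L0 @0x38[19] → 0x39007  P=1,RW=1,US=1,PS=0
  L1 @0x39[4] → 0x3C007  P=1,RW=1,US=1,PS=0
  L2 @0x3C[2] → 0x3E007  P=1,RW=1,US=1,PS=0
  ✓ 0x3E5C5  — 3 lookups
#1 VA=0x5C1E1BFD1 (w,user):
  L0 @0x38[23] → 0x40007  P=1,RW=1,US=1,PS=0
  L1 @0x40[15] → 0x44007  P=1,RW=1,US=1,PS=0
  L2 @0x44[27] → 0x46007  P=1,RW=1,US=1,PS=0
  ✓ 0x46FD1  — 3 lookups
#2 VA=0x3014166B9 (w,kernel):
  L0 @0x38[12] → 0x47007  P=1,RW=1,US=1,PS=0
  L1 @0x47[10] → 0x4A007  P=1,RW=1,US=1,PS=0
  L2 @0x4A[22] → 0x4D007  P=1,RW=1,US=1,PS=0
  ✓ 0x4D6B9  — 3 lookups
#3 VA=0x2816079FB (w,kernel):
  L0 @0x38[10] → 0x51007  P=1,RW=1,US=1,PS=0
  L1 @0x51[11] → 0x52007  P=1,RW=1,US=1,PS=0
  L2 @0x52[7] → 0x54007  P=1,RW=1,US=1,PS=0
  ✓ 0x549FB  — 3 lookups
#4 VA=0x742C13762 (r,kernel):
  L0 @0x38[29] → 0x55007  P=1,RW=1,US=1,PS=0
  L1 @0x55[22] → 0x57007  P=1,RW=1,US=1,PS=0
  L2 @0x57[19] → 0x59007  P=1,RW=1,US=1,PS=0
  ✓ 0x59762  — 3 lookups
#5 VA=0x681C02478 (r,user):
  L0 @0x38[26] → 0x5B007  P=1,RW=1,US=1,PS=0
  L1 @0x5B[14] → 0x5C007  P=1,RW=1,US=1,PS=0
  L2 @0x5C[2] → 0x5D007  P=1,RW=1,US=1,PS=0
  ✓ 0x5D478  — 3 lookups
#6 VA=0x7C0C04950 (r,user):
  L0 @0x38[31] → 0x5E007  P=1,RW=1,US=1,PS=0
  L1 @0x5E[6] → 0x61007  P=1,RW=1,US=1,PS=0
  L2 @0x61[4] → 0x63007  P=1,RW=1,US=1,PS=0
  ✓ 0x63950  — 3 lookups

Access #1 fault: NONE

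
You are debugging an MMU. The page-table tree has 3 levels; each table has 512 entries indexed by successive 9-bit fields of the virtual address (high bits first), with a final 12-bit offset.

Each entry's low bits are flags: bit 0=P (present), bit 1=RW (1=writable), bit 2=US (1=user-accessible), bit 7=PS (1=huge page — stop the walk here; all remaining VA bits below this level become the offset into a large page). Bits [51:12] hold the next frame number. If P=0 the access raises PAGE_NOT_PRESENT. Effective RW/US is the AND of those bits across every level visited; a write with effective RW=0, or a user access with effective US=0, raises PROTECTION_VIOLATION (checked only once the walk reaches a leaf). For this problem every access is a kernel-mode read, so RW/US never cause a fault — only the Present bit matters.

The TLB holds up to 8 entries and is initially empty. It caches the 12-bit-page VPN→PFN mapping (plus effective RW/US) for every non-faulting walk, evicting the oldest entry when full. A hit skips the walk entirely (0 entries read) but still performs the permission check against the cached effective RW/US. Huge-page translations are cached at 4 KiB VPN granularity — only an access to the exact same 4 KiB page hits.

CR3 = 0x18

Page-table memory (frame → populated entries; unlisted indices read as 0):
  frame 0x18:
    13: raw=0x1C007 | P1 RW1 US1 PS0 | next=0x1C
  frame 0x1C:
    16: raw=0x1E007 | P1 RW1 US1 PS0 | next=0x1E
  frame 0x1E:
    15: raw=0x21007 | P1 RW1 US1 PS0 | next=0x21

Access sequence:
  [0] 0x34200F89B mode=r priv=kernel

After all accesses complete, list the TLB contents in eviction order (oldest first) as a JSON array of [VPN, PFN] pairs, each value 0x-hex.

Trace:
#0 VA=0x34200F89B (r,kernel):
  L0: frame=0x18 idx=13 entry=0x1C007 [P=1 RW=1 US=1 PS=0]
  L1: frame=0x1C idx=16 entry=0x1E007 [P=1 RW=1 US=1 PS=0]
  L2: frame=0x1E idx=15 entry=0x21007 [P=1 RW=1 US=1 PS=0]
  ✓ 0x2189B  — 3 lookups

TLB: [["0x34200F", "0x21"]]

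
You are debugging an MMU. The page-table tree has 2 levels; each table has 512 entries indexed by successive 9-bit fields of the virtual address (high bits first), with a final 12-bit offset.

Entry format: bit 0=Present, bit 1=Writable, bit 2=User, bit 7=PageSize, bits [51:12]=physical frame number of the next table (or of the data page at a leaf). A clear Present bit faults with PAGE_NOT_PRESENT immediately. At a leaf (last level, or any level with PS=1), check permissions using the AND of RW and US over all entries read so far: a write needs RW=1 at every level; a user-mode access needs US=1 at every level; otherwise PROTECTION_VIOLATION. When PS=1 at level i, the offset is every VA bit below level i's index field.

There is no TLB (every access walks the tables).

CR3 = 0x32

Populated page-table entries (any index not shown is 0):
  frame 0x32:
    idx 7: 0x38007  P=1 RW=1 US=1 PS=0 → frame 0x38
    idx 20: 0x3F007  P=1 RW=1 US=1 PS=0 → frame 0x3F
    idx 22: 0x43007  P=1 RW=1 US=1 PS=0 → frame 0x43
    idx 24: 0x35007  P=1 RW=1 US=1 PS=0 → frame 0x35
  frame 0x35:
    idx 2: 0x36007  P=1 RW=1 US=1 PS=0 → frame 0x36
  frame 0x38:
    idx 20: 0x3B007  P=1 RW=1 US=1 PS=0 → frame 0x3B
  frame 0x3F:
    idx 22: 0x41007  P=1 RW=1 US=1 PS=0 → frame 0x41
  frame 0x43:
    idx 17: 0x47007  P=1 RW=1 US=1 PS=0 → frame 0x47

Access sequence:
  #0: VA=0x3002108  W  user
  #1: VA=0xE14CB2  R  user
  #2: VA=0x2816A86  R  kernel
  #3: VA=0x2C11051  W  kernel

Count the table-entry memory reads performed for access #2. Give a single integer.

Trace:
#0 VA=0x3002108 (w,user):
  [0] read 0x32 idx=24: raw=0x35007 flags P=1 W=1 U=1 S=0
  [1] read 0x35 idx=2: raw=0x36007 flags P=1 W=1 U=1 S=0
  ✓ 0x36108  — 2 lookups
#1 VA=0xE14CB2 (r,user):
  [0] read 0x32 idx=7: raw=0x38007 flags P=1 W=1 U=1 S=0
  [1] read 0x38 idx=20: raw=0x3B007 flags P=1 W=1 U=1 S=0
  ✓ 0x3BCB2  — 2 lookups
#2 VA=0x2816A86 (r,kernel):
  [0] read 0x32 idx=20: raw=0x3F007 flags P=1 W=1 U=1 S=0
  [1] read 0x3F idx=22: raw=0x41007 flags P=1 W=1 U=1 S=0
  ✓ 0x41A86  — 2 lookups
#3 VA=0x2C11051 (w,kernel):
  [0] read 0x32 idx=22: raw=0x43007 flags P=1 W=1 U=1 S=0
  [1] read 0x43 idx=17: raw=0x47007 flags P=1 W=1 U=1 S=0
  ✓ 0x47051  — 2 lookups

Entries read for #2: 2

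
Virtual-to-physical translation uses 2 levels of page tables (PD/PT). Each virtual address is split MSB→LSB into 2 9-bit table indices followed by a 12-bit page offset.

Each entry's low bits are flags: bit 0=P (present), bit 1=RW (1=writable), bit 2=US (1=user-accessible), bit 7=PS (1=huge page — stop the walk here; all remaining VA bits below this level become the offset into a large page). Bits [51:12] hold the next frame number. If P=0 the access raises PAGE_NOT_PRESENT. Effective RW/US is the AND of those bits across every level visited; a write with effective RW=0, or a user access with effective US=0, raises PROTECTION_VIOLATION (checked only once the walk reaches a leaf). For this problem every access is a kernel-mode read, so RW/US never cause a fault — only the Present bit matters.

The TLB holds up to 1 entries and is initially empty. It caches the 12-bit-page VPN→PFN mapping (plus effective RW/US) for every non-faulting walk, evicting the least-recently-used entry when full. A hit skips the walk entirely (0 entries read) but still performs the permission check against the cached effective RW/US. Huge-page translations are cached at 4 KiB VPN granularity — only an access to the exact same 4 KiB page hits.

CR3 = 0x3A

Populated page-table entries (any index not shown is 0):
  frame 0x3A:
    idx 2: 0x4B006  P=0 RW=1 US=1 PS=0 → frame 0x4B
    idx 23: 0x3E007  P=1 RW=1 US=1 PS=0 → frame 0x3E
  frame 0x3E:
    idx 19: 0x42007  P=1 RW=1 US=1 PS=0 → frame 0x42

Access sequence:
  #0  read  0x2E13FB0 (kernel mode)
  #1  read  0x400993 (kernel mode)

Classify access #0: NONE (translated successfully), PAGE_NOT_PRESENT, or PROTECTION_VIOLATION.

Trace:
#0 VA=0x2E13FB0 (r,kernel):
  L0: frame=0x3A idx=23 entry=0x3E007 [P=1 RW=1 US=1 PS=0]
  L1: frame=0x3E idx=19 entry=0x42007 [P=1 RW=1 US=1 PS=0]
  ⇒ phys 0x42FB0  [2 reads]
#1 VA=0x400993 (r,kernel):
  L0: frame=0x3A idx=2 entry=0x4B006 [P=0 RW=1 US=1 PS=0]
  → PAGE_NOT_PRESENT  (1 entries read)

Access #0 fault: NONE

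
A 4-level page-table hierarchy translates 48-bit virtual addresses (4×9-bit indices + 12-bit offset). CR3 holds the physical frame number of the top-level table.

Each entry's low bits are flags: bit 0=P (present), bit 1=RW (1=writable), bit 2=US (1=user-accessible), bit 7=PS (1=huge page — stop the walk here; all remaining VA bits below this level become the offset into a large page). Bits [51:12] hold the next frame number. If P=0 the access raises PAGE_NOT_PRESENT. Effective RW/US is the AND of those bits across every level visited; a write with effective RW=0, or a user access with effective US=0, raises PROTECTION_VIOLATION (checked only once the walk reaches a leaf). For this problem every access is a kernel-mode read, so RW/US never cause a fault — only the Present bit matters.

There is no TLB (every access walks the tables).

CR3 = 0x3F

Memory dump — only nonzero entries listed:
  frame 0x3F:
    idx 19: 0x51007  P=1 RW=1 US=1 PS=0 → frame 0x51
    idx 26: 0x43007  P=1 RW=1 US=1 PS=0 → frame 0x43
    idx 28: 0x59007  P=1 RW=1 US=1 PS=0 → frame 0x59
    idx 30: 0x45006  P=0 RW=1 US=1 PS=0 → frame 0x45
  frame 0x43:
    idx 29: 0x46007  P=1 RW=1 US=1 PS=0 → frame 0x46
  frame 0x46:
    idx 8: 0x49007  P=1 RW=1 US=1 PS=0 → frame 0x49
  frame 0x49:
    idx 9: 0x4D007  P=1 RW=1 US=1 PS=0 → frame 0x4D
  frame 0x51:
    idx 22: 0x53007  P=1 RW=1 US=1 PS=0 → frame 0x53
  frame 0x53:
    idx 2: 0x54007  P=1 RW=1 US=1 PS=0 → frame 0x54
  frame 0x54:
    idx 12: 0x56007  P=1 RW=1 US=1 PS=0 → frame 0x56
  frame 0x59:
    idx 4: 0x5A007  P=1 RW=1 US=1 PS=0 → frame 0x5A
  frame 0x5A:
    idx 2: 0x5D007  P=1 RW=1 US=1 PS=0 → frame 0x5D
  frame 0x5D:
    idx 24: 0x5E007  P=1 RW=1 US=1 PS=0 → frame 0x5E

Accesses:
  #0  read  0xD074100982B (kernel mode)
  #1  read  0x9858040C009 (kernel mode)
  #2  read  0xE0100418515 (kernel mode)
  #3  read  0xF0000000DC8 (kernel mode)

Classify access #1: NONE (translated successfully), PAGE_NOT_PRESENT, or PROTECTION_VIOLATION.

Per-access translation:
#0 VA=0xD074100982B (r,kernel):
  lvl0: tbl 0x3F, slot 26 ⇒ 0x43007 (P1/RW1/US1/PS0)
  lvl1: tbl 0x43, slot 29 ⇒ 0x46007 (P1/RW1/US1/PS0)
  lvl2: tbl 0x46, slot 8 ⇒ 0x49007 (P1/RW1/US1/PS0)
  lvl3: tbl 0x49, slot 9 ⇒ 0x4D007 (P1/RW1/US1/PS0)
  ✓ 0x4D82B  — 4 lookups
#1 VA=0x9858040C009 (r,kernel):
  lvl0: tbl 0x3F, slot 19 ⇒ 0x51007 (P1/RW1/US1/PS0)
  lvl1: tbl 0x51, slot 22 ⇒ 0x53007 (P1/RW1/US1/PS0)
  lvl2: tbl 0x53, slot 2 ⇒ 0x54007 (P1/RW1/US1/PS0)
  lvl3: tbl 0x54, slot 12 ⇒ 0x56007 (P1/RW1/US1/PS0)
  ✓ 0x56009  — 4 lookups
#2 VA=0xE0100418515 (r,kernel):
  lvl0: tbl 0x3F, slot 28 ⇒ 0x59007 (P1/RW1/US1/PS0)
  lvl1: tbl 0x59, slot 4 ⇒ 0x5A007 (P1/RW1/US1/PS0)
  lvl2: tbl 0x5A, slot 2 ⇒ 0x5D007 (P1/RW1/US1/PS0)
  lvl3: tbl 0x5D, slot 24 ⇒ 0x5E007 (P1/RW1/US1/PS0)
  ✓ 0x5E515  — 4 lookups
#3 VA=0xF0000000DC8 (r,kernel):
  lvl0: tbl 0x3F, slot 30 ⇒ 0x45006 (P0/RW1/US1/PS0)
  ⇒ fault: PAGE_NOT_PRESENT  — 1 lookups

Access #1 fault: NONE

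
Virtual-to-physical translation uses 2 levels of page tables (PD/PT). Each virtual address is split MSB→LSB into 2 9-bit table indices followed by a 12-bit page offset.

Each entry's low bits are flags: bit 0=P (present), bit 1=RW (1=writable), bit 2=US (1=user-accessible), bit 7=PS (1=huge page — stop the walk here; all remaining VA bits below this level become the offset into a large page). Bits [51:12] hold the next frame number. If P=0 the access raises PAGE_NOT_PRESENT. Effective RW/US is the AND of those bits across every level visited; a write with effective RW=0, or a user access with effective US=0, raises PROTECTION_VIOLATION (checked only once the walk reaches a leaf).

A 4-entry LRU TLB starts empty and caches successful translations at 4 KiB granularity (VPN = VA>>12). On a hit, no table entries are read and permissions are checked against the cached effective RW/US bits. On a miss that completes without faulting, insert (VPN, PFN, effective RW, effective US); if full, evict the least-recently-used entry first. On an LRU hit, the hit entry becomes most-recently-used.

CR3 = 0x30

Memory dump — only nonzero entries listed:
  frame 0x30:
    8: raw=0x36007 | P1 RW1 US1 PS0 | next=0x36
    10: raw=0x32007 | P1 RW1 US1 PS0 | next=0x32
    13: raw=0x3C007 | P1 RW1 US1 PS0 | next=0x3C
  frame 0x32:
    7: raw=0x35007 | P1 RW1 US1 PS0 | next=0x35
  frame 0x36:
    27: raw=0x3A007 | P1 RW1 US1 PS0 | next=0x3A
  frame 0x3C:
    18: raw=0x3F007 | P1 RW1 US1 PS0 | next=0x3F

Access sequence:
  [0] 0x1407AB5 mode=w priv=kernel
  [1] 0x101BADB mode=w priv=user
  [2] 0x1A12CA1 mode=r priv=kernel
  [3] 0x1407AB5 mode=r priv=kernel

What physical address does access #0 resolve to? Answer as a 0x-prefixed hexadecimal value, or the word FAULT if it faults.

Walk each access:
#0 VA=0x1407AB5 (w,kernel):
  [0] read 0x30 idx=10: raw=0x32007 flags P=1 W=1 U=1 S=0
  [1] read 0x32 idx=7: raw=0x35007 flags P=1 W=1 U=1 S=0
  ⇒ phys 0x35AB5  [2 reads]
#1 VA=0x101BADB (w,user):
  [0] read 0x30 idx=8: raw=0x36007 flags P=1 W=1 U=1 S=0
  [1] read 0x36 idx=27: raw=0x3A007 flags P=1 W=1 U=1 S=0
  ⇒ phys 0x3AADB  [2 reads]
#2 VA=0x1A12CA1 (r,kernel):
  [0] read 0x30 idx=13: raw=0x3C007 flags P=1 W=1 U=1 S=0
  [1] read 0x3C idx=18: raw=0x3F007 flags P=1 W=1 U=1 S=0
  ⇒ phys 0x3FCA1  [2 reads]
#3 VA=0x1407AB5 (r,kernel):
  TLB hit vpn=0x1407 → PA=0x35AB5

Access #0 PA: 0x35AB5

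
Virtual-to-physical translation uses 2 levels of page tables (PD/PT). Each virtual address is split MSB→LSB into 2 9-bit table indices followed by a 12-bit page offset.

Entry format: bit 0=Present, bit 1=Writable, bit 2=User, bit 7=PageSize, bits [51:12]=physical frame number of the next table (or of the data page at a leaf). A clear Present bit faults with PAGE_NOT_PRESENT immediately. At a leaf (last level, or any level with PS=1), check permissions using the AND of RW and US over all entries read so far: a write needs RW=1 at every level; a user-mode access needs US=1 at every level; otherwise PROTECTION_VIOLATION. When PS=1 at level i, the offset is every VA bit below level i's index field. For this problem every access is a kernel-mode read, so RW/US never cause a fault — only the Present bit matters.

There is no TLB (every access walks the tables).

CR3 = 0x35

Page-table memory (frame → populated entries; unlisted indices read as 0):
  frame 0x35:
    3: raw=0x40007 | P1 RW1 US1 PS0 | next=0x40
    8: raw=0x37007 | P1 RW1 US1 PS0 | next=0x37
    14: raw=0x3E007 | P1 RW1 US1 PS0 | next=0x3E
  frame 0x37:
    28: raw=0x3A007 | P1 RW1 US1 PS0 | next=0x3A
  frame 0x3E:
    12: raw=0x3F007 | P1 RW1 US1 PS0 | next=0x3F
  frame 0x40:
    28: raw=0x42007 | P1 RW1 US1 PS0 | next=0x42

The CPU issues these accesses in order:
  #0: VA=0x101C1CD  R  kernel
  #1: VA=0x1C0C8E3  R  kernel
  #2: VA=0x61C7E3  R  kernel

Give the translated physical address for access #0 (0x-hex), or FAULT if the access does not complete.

Walk each access:
#0 VA=0x101C1CD (r,kernel):
  L0 @0x35[8] → 0x37007  P=1,RW=1,US=1,PS=0
  L1 @0x37[28] → 0x3A007  P=1,RW=1,US=1,PS=0
  ⇒ phys 0x3A1CD  [2 reads]
#1 VA=0x1C0C8E3 (r,kernel):
  L0 @0x35[14] → 0x3E007  P=1,RW=1,US=1,PS=0
  L1 @0x3E[12] → 0x3F007  P=1,RW=1,US=1,PS=0
  ⇒ phys 0x3F8E3  [2 reads]
#2 VA=0x61C7E3 (r,kernel):
  L0 @0x35[3] → 0x40007  P=1,RW=1,US=1,PS=0
  L1 @0x40[28] → 0x42007  P=1,RW=1,US=1,PS=0
  ⇒ phys 0x427E3  [2 reads]

Access #0 PA: 0x3A1CD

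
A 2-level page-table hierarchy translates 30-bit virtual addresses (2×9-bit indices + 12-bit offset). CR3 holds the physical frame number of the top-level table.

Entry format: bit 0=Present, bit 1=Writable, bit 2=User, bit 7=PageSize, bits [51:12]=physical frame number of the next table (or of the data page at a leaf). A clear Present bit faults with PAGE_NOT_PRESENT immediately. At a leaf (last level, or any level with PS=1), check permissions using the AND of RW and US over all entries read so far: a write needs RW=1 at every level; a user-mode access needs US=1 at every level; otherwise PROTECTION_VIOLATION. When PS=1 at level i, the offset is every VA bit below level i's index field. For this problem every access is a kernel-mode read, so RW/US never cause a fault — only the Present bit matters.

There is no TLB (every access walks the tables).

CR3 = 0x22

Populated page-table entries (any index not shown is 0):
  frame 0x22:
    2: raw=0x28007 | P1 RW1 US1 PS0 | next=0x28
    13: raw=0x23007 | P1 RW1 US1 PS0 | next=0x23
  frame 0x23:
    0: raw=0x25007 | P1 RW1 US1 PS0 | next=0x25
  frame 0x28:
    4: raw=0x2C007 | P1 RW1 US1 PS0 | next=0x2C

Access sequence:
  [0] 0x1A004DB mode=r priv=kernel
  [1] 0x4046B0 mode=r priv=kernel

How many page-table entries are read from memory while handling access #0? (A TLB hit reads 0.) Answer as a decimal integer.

Walk each access:
#0 VA=0x1A004DB (r,kernel):
  lvl0: tbl 0x22, slot 13 ⇒ 0x23007 (P1/RW1/US1/PS0)
  lvl1: tbl 0x23, slot 0 ⇒ 0x25007 (P1/RW1/US1/PS0)
  ✓ 0x254DB  — 2 lookups
#1 VA=0x4046B0 (r,kernel):
  lvl0: tbl 0x22, slot 2 ⇒ 0x28007 (P1/RW1/US1/PS0)
  lvl1: tbl 0x28, slot 4 ⇒ 0x2C007 (P1/RW1/US1/PS0)
  ✓ 0x2C6B0  — 2 lookups

Entries read for #0: 2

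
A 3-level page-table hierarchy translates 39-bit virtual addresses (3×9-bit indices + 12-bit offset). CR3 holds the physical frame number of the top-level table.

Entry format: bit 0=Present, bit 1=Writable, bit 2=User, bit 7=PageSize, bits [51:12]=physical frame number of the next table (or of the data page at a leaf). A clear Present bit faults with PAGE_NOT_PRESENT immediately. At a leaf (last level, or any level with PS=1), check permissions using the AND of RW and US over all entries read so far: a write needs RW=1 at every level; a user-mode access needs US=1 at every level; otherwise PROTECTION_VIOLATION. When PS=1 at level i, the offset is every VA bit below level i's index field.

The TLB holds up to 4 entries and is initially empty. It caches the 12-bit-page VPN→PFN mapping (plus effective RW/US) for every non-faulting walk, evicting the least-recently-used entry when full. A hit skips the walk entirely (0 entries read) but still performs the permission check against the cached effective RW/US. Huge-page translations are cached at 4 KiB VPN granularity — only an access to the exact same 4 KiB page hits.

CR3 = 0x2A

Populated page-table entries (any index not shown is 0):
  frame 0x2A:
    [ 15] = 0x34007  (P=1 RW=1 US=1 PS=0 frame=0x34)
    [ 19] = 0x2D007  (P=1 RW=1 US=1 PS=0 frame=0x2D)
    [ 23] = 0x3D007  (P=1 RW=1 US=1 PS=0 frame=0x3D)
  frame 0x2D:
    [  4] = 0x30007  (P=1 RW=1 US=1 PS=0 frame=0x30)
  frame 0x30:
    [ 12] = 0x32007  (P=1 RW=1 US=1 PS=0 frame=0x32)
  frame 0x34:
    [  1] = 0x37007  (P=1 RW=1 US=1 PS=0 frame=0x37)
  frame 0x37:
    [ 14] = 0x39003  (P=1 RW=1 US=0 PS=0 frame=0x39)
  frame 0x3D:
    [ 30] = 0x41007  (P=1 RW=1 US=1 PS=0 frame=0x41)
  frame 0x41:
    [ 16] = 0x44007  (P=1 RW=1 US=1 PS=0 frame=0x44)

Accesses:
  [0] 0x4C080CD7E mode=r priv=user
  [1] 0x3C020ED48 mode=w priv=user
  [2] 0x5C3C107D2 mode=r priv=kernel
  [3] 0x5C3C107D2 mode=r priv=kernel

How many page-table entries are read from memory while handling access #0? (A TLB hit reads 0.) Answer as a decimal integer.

Walk each access:
#0 VA=0x4C080CD7E (r,user):
  L0: frame=0x2A idx=19 entry=0x2D007 [P=1 RW=1 US=1 PS=0]
  L1: frame=0x2D idx=4 entry=0x30007 [P=1 RW=1 US=1 PS=0]
  L2: frame=0x30 idx=12 entry=0x32007 [P=1 RW=1 US=1 PS=0]
  → PA=0x32D7E  (3 entries read)
#1 VA=0x3C020ED48 (w,user):
  L0: frame=0x2A idx=15 entry=0x34007 [P=1 RW=1 US=1 PS=0]
  L1: frame=0x34 idx=1 entry=0x37007 [P=1 RW=1 US=1 PS=0]
  L2: frame=0x37 idx=14 entry=0x39003 [P=1 RW=1 US=0 PS=0]
  → PROTECTION_VIOLATION  (3 entries read)
#2 VA=0x5C3C107D2 (r,kernel):
  L0: frame=0x2A idx=23 entry=0x3D007 [P=1 RW=1 US=1 PS=0]
  L1: frame=0x3D idx=30 entry=0x41007 [P=1 RW=1 US=1 PS=0]
  L2: frame=0x41 idx=16 entry=0x44007 [P=1 RW=1 US=1 PS=0]
  → PA=0x447D2  (3 entries read)
#3 VA=0x5C3C107D2 (r,kernel):
  TLB hit vpn=0x5C3C10 → PA=0x447D2

Entries read for #0: 3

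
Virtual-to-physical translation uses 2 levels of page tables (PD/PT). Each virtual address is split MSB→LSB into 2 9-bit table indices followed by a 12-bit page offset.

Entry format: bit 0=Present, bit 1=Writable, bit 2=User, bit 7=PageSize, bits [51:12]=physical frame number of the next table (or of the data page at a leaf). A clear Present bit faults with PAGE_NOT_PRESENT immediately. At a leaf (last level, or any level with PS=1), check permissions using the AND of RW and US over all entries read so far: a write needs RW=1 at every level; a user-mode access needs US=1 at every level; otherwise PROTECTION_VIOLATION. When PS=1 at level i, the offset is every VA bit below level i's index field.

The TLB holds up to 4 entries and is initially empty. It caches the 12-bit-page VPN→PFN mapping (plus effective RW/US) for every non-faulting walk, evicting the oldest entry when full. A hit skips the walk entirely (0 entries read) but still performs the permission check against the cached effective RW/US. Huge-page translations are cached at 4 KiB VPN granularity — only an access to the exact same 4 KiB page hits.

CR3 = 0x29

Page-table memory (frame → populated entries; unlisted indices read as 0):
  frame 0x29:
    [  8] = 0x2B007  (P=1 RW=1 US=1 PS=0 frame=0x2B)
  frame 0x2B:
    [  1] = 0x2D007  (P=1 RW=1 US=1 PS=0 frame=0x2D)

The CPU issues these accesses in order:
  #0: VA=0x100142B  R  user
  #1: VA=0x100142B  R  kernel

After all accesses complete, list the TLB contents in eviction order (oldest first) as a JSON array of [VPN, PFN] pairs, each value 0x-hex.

Trace:
#0 VA=0x100142B (r,user):
  [0] read 0x29 idx=8: raw=0x2B007 flags P=1 W=1 U=1 S=0
  [1] read 0x2B idx=1: raw=0x2D007 flags P=1 W=1 U=1 S=0
  ⇒ phys 0x2D42B  [2 reads]
#1 VA=0x100142B (r,kernel):
  TLB hit vpn=0x1001 → PA=0x2D42B

TLB: [["0x1001", "0x2D"]]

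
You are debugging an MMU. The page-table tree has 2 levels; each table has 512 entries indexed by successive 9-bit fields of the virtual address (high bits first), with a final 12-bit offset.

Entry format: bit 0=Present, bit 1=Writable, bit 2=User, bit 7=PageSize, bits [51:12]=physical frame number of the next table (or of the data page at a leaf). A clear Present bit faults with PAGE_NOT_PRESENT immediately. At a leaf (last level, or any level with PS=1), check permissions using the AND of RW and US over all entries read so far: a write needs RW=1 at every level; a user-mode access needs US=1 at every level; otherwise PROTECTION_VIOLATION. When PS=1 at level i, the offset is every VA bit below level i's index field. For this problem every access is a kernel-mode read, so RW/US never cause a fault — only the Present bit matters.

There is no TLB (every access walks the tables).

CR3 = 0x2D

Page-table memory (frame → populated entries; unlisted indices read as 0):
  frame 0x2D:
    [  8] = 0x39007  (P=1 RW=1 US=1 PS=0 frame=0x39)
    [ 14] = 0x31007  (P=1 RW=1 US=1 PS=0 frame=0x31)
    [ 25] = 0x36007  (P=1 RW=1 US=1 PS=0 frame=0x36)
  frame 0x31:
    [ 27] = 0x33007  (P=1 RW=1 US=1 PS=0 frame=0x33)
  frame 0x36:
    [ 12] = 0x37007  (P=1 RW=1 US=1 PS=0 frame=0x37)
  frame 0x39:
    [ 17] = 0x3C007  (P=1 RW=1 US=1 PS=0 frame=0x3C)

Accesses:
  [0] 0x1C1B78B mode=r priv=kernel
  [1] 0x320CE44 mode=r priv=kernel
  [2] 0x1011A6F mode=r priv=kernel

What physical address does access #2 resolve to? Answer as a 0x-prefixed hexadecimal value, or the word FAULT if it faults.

Per-access translation:
#0 VA=0x1C1B78B (r,kernel):
  L0: frame=0x2D idx=14 entry=0x31007 [P=1 RW=1 US=1 PS=0]
  L1: frame=0x31 idx=27 entry=0x33007 [P=1 RW=1 US=1 PS=0]
  ⇒ phys 0x3378B  [2 reads]
#1 VA=0x320CE44 (r,kernel):
  L0: frame=0x2D idx=25 entry=0x36007 [P=1 RW=1 US=1 PS=0]
  L1: frame=0x36 idx=12 entry=0x37007 [P=1 RW=1 US=1 PS=0]
  ⇒ phys 0x37E44  [2 reads]
#2 VA=0x1011A6F (r,kernel):
  L0: frame=0x2D idx=8 entry=0x39007 [P=1 RW=1 US=1 PS=0]
  L1: frame=0x39 idx=17 entry=0x3C007 [P=1 RW=1 US=1 PS=0]
  ⇒ phys 0x3CA6F  [2 reads]

Access #2 PA: 0x3CA6F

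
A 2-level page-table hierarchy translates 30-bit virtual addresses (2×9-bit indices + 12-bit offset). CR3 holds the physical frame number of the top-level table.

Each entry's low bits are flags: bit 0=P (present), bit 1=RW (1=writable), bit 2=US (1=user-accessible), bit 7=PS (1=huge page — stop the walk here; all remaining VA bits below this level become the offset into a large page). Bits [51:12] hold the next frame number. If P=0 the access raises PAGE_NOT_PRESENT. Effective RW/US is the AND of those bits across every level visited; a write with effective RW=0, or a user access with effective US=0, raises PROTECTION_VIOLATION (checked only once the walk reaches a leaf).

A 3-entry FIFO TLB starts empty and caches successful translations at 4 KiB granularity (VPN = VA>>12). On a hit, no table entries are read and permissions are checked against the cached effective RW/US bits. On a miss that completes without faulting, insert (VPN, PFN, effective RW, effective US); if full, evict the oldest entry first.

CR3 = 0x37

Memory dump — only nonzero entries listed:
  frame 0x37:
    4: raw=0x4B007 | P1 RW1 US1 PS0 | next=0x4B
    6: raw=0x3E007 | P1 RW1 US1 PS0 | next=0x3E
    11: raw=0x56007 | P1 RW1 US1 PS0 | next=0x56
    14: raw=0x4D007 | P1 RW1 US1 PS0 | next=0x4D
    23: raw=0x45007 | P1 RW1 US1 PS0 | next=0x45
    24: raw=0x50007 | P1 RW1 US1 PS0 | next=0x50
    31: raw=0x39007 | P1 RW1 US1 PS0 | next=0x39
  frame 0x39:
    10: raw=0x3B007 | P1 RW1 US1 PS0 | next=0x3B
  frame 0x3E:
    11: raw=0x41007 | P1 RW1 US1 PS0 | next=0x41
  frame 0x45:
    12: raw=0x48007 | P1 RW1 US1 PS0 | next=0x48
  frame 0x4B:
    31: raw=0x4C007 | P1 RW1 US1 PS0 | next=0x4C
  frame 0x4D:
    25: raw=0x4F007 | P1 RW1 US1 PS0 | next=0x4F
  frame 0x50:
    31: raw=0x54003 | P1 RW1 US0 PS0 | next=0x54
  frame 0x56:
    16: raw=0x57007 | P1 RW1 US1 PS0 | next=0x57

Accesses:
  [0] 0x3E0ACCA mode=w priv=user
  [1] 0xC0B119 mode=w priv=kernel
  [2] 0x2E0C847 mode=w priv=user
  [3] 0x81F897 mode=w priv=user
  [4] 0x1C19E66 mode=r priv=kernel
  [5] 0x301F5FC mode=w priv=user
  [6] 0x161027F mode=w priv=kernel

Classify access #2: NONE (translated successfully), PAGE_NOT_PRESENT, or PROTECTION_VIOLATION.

Trace:
#0 VA=0x3E0ACCA (w,user):
  L0 @0x37[31] → 0x39007  P=1,RW=1,US=1,PS=0
  L1 @0x39[10] → 0x3B007  P=1,RW=1,US=1,PS=0
  ✓ 0x3BCCA  — 2 lookups
#1 VA=0xC0B119 (w,kernel):
  L0 @0x37[6] → 0x3E007  P=1,RW=1,US=1,PS=0
  L1 @0x3E[11] → 0x41007  P=1,RW=1,US=1,PS=0
  ✓ 0x41119  — 2 lookups
#2 VA=0x2E0C847 (w,user):
  L0 @0x37[23] → 0x45007  P=1,RW=1,US=1,PS=0
  L1 @0x45[12] → 0x48007  P=1,RW=1,US=1,PS=0
  ✓ 0x48847  — 2 lookups
#3 VA=0x81F897 (w,user):
  L0 @0x37[4] → 0x4B007  P=1,RW=1,US=1,PS=0
  L1 @0x4B[31] → 0x4C007  P=1,RW=1,US=1,PS=0
  ✓ 0x4C897  — 2 lookups
#4 VA=0x1C19E66 (r,kernel):
  L0 @0x37[14] → 0x4D007  P=1,RW=1,US=1,PS=0
  L1 @0x4D[25] → 0x4F007  P=1,RW=1,US=1,PS=0
  ✓ 0x4FE66  — 2 lookups
#5 VA=0x301F5FC (w,user):
  L0 @0x37[24] → 0x50007  P=1,RW=1,US=1,PS=0
  L1 @0x50[31] → 0x54003  P=1,RW=1,US=0,PS=0
  → PROTECTION_VIOLATION  (2 entries read)
#6 VA=0x161027F (w,kernel):
  L0 @0x37[11] → 0x56007  P=1,RW=1,US=1,PS=0
  L1 @0x56[16] → 0x57007  P=1,RW=1,US=1,PS=0
  ✓ 0x5727F  — 2 lookups

Access #2 fault: NONE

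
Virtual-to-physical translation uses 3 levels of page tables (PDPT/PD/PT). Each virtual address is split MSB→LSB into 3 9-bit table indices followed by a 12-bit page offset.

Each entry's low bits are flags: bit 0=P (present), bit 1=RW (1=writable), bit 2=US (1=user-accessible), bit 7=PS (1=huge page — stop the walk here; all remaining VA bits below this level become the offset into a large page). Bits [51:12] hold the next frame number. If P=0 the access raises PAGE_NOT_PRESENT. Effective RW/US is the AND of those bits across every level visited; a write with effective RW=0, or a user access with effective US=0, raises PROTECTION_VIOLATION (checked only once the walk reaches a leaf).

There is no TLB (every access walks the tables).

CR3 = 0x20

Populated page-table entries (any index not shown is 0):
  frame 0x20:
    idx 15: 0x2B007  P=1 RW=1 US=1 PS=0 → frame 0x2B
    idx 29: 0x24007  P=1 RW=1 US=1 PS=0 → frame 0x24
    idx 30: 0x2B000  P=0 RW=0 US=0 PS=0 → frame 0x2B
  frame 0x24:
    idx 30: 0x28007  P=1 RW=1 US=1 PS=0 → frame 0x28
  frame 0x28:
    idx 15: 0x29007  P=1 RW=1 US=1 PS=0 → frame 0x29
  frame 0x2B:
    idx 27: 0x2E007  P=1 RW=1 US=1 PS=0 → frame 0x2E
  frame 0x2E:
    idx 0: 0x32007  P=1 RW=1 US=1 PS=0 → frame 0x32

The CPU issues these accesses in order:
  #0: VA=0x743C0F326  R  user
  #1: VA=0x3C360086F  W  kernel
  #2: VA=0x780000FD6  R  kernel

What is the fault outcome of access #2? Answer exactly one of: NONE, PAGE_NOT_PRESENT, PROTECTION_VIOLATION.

Walk each access:
#0 VA=0x743C0F326 (r,user):
  [0] read 0x20 idx=29: raw=0x24007 flags P=1 W=1 U=1 S=0
  [1] read 0x24 idx=30: raw=0x28007 flags P=1 W=1 U=1 S=0
  [2] read 0x28 idx=15: raw=0x29007 flags P=1 W=1 U=1 S=0
  ✓ 0x29326  — 3 lookups
#1 VA=0x3C360086F (w,kernel):
  [0] read 0x20 idx=15: raw=0x2B007 flags P=1 W=1 U=1 S=0
  [1] read 0x2B idx=27: raw=0x2E007 flags P=1 W=1 U=1 S=0
  [2] read 0x2E idx=0: raw=0x32007 flags P=1 W=1 U=1 S=0
  ✓ 0x3286F  — 3 lookups
#2 VA=0x780000FD6 (r,kernel):
  [0] read 0x20 idx=30: raw=0x2B000 flags P=0 W=0 U=0 S=0
  ✗ PAGE_NOT_PRESENT  [1 reads]

Access #2 fault: PAGE_NOT_PRESENT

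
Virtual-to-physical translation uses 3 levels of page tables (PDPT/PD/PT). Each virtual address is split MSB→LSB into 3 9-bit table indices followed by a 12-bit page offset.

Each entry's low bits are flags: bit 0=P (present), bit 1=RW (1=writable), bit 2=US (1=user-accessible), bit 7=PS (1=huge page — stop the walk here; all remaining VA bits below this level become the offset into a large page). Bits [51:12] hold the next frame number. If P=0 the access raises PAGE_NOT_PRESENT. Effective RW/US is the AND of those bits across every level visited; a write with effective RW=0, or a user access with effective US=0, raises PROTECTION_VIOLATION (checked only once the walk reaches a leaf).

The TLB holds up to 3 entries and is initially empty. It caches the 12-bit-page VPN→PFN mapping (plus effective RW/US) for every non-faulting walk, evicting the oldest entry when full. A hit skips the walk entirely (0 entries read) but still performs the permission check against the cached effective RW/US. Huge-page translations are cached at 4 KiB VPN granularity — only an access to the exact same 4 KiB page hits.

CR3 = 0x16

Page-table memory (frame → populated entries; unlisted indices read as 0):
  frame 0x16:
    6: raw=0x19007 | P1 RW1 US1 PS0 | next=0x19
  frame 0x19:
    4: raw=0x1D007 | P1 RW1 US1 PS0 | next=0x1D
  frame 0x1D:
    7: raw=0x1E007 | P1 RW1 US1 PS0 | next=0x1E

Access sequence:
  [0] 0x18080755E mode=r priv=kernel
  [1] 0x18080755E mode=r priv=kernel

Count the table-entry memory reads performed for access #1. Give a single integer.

Walk each access:
#0 VA=0x18080755E (r,kernel):
  lvl0: tbl 0x16, slot 6 ⇒ 0x19007 (P1/RW1/US1/PS0)
  lvl1: tbl 0x19, slot 4 ⇒ 0x1D007 (P1/RW1/US1/PS0)
  lvl2: tbl 0x1D, slot 7 ⇒ 0x1E007 (P1/RW1/US1/PS0)
  ✓ 0x1E55E  — 3 lookups
#1 VA=0x18080755E (r,kernel):
  TLB hit vpn=0x180807 → PA=0x1E55E

Entries read for #1: 0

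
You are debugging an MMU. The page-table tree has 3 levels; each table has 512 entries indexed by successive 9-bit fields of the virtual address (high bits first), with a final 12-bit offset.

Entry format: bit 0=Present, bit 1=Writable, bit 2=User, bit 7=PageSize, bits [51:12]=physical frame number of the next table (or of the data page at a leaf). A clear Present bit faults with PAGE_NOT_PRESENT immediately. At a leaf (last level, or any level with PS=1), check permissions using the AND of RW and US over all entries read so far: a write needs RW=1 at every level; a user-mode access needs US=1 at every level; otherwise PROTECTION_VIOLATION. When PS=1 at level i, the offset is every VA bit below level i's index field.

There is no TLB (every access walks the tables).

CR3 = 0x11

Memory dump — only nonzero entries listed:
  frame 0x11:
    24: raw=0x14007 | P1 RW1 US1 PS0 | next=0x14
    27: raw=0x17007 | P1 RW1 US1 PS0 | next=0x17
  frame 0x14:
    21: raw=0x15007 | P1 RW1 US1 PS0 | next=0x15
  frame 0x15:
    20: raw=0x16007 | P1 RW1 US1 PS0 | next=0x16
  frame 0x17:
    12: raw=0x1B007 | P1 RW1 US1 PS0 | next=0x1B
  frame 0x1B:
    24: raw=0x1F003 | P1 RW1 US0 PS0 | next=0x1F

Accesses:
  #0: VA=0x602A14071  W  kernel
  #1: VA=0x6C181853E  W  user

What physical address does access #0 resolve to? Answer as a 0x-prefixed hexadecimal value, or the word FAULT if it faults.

Walk each access:
#0 VA=0x602A14071 (w,kernel):
  L0: frame=0x11 idx=24 entry=0x14007 [P=1 RW=1 US=1 PS=0]
  L1: frame=0x14 idx=21 entry=0x15007 [P=1 RW=1 US=1 PS=0]
  L2: frame=0x15 idx=20 entry=0x16007 [P=1 RW=1 US=1 PS=0]
  ✓ 0x16071  — 3 lookups
#1 VA=0x6C181853E (w,user):
  L0: frame=0x11 idx=27 entry=0x17007 [P=1 RW=1 US=1 PS=0]
  L1: frame=0x17 idx=12 entry=0x1B007 [P=1 RW=1 US=1 PS=0]
  L2: frame=0x1B idx=24 entry=0x1F003 [P=1 RW=1 US=0 PS=0]
  ✗ PROTECTION_VIOLATION  [3 reads]

Access #0 PA: 0x16071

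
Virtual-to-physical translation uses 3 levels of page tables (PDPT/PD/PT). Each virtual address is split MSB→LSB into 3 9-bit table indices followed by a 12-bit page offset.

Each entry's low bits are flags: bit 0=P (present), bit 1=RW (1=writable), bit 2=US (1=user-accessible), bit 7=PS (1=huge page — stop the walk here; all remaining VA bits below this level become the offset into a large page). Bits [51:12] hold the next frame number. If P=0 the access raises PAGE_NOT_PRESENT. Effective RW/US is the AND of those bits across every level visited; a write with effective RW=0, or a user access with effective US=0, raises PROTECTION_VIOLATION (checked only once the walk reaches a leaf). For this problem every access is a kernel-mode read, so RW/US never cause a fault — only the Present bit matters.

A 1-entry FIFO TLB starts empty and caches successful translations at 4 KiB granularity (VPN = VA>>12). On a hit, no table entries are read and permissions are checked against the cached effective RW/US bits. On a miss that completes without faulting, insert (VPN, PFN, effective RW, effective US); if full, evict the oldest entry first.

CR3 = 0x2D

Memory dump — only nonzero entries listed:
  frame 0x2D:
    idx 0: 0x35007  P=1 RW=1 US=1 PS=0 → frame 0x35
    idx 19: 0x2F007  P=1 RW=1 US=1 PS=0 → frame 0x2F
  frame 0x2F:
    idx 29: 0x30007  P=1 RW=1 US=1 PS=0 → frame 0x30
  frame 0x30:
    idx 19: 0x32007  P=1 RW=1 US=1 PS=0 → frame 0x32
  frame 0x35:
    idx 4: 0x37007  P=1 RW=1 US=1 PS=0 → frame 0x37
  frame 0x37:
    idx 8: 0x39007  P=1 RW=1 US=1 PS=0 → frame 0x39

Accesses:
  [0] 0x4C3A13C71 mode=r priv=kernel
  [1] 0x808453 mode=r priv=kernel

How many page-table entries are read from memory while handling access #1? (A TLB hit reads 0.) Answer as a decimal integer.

Per-access translation:
#0 VA=0x4C3A13C71 (r,kernel):
  lvl0: tbl 0x2D, slot 19 ⇒ 0x2F007 (P1/RW1/US1/PS0)
  lvl1: tbl 0x2F, slot 29 ⇒ 0x30007 (P1/RW1/US1/PS0)
  lvl2: tbl 0x30, slot 19 ⇒ 0x32007 (P1/RW1/US1/PS0)
  → PA=0x32C71  (3 entries read)
#1 VA=0x808453 (r,kernel):
  lvl0: tbl 0x2D, slot 0 ⇒ 0x35007 (P1/RW1/US1/PS0)
  lvl1: tbl 0x35, slot 4 ⇒ 0x37007 (P1/RW1/US1/PS0)
  lvl2: tbl 0x37, slot 8 ⇒ 0x39007 (P1/RW1/US1/PS0)
  → PA=0x39453  (3 entries read)

Entries read for #1: 3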